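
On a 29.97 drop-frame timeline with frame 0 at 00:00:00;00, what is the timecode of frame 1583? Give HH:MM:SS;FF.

Each 10-minute DF block holds 10 × 60 × 30 − 9 × 2 = 17982 frames. 1583 ÷ 17982 → 0 full blocks, remainder 1583.
Within the partial block the first minute is 1800 frames and each further minute 1798, so 0 further minute boundaries passed. Total skipped labels = 18 × 0 + 2 × 0 = 0.
Non-drop label index = 1583 + 0 = 1583; at 30 labels/s that is 00:00:52:23, i.e. DF 00:00:52;23.

00:00:52;23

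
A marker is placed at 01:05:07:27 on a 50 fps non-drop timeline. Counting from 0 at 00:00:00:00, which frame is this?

Total seconds to the label: (1 × 3600 + 5 × 60 + 7) = 3907.
Frame index = 3907 × 50 + 27 = 195377.

frame 195377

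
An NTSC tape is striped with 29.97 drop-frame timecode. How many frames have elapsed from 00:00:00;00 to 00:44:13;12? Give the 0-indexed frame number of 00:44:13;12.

Complete 10-minute blocks: 4, each 17982 frames → 71928.
Remaining 4 whole minutes in the current block: 1800 + 3 × 1798 = 7194 frames.
Within the current minute: 13 × 30 + 12 − 2 = 400 (labels ;00/;01 skipped at this minute). Total = 71928 + 7194 + 400 = 79522.

79522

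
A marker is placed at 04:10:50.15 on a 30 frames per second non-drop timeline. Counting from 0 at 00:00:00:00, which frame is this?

451515

Total seconds to the label: (4 × 3600 + 10 × 60 + 50) = 15050.
Frame index = 15050 × 30 + 15 = 451515.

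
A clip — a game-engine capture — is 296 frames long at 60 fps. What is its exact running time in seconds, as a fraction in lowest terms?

74/15 seconds

Running time = 296 ÷ (60) = 296 × 1/60 = 74/15 s.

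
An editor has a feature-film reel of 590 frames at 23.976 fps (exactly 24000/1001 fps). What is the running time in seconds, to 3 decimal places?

24.608 seconds

Running time = 590 × 1001/24000 = 59059/2400 s ≈ 24.608 s.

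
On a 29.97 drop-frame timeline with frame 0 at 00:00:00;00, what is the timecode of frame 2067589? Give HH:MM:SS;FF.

19:09:48;19

Ten DF minutes hold 17982 frames, so frame 2067589 lies in block 114 (frames 2049948–2067929) with 17641 frames into that block.
The block's first minute is 1800 frames and the rest 1798 each; 17641 frames reaches minute 9, so 114 × 18 + 9 × 2 = 2070 labels have been skipped so far.
Adding those back, label number 2067589 + 2070 = 2069659 at 30 labels/s is 68988 s + 19 f = 19 h 9 min 48 s frame 19, i.e. 19:09:48;19.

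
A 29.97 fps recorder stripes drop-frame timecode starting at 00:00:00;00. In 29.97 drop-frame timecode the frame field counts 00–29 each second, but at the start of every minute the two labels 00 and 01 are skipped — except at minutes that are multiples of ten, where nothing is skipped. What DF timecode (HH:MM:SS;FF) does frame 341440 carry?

Ten DF minutes hold 17982 frames, so frame 341440 lies in block 18 (frames 323676–341657) with 17764 frames into that block.
The block's first minute is 1800 frames and the rest 1798 each; 17764 frames reaches minute 9, so 18 × 18 + 9 × 2 = 342 labels have been skipped so far.
Adding those back, label number 341440 + 342 = 341782 at 30 labels/s is 11392 s + 22 f = 3 h 9 min 52 s frame 22, i.e. 03:09:52;22.

03:09:52;22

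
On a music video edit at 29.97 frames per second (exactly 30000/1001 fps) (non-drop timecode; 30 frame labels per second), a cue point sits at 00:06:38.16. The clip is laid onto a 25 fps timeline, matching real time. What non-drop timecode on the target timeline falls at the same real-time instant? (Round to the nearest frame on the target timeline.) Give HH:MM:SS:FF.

00:06:38:23

Source frame index: (0×3600 + 6×60 + 38) × 30 + 16 = 11956.
Real time: 11956 / (30000/1001) = 2991989/7500 s.
Target frame: (2991989/7500) × (25) = 2991989/300 ≈ 9973.297 → 9973.
At 25 labels/s: frame 9973 → 00:06:38:23.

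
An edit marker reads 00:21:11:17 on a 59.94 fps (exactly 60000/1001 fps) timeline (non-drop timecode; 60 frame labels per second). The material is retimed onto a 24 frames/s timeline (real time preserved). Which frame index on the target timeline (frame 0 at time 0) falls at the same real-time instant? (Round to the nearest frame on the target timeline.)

Source frame index: (0×3600 + 21×60 + 11) × 60 + 17 = 76277.
Real time: 76277 / (60000/1001) = 76353277/60000 s.
Target frame: (76353277/60000) × (24) = 76353277/2500 ≈ 30541.311 → 30541.

frame 30541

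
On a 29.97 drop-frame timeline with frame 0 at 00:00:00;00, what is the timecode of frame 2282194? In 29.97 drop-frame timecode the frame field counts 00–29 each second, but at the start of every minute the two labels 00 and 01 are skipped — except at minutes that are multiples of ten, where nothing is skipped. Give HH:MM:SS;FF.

Each 10-minute DF block holds 10 × 60 × 30 − 9 × 2 = 17982 frames. 2282194 ÷ 17982 → 126 full blocks, remainder 16462.
Within the partial block the first minute is 1800 frames and each further minute 1798, so 9 further minute boundaries passed. Total skipped labels = 18 × 126 + 2 × 9 = 2286.
Non-drop label index = 2282194 + 2286 = 2284480; at 30 labels/s that is 21:09:09:10, i.e. DF 21:09:09;10.

21:09:09;10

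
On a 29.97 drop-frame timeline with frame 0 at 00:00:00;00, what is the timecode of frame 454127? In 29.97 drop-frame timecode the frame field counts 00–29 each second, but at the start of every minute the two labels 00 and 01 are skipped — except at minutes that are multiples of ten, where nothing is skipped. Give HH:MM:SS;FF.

04:12:32;21

Each 10-minute DF block holds 10 × 60 × 30 − 9 × 2 = 17982 frames. 454127 ÷ 17982 → 25 full blocks, remainder 4577.
Within the partial block the first minute is 1800 frames and each further minute 1798, so 2 further minute boundaries passed. Total skipped labels = 18 × 25 + 2 × 2 = 454.
Non-drop label index = 454127 + 454 = 454581; at 30 labels/s that is 04:12:32:21, i.e. DF 04:12:32;21.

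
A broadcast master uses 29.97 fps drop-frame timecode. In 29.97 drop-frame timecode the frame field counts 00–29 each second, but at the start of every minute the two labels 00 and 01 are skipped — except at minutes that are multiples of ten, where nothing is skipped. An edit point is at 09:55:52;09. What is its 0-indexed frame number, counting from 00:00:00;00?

As if non-drop at 30 labels/s: (9 × 3600 + 55 × 60 + 52) × 30 + 9 = 1072569.
Minute boundaries passed: 595; those not divisible by 10: 595 − 59 = 536; dropped labels = 2 × 536 = 1072.
Actual frame index = 1072569 − 1072 = 1071497.

1071497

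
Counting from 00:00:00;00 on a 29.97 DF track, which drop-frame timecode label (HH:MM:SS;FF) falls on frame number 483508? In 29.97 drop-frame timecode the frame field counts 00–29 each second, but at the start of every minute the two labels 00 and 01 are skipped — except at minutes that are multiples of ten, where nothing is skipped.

Each 10-minute DF block holds 10 × 60 × 30 − 9 × 2 = 17982 frames. 483508 ÷ 17982 → 26 full blocks, remainder 15976.
Within the partial block the first minute is 1800 frames and each further minute 1798, so 8 further minute boundaries passed. Total skipped labels = 18 × 26 + 2 × 8 = 484.
Non-drop label index = 483508 + 484 = 483992; at 30 labels/s that is 04:28:53:02, i.e. DF 04:28:53;02.

04:28:53;02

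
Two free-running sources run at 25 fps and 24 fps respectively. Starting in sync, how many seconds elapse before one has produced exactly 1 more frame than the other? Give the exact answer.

The gap grows by |24 − 25| = 1 frame per second.
Time for a 1-frame gap: 1 ÷ (1) = 1 s.

1 seconds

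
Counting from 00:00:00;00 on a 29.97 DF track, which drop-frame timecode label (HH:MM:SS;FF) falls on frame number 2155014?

19:58:25;22

Ten DF minutes hold 17982 frames, so frame 2155014 lies in block 119 (frames 2139858–2157839) with 15156 frames into that block.
The block's first minute is 1800 frames and the rest 1798 each; 15156 frames reaches minute 8, so 119 × 18 + 8 × 2 = 2158 labels have been skipped so far.
Adding those back, label number 2155014 + 2158 = 2157172 at 30 labels/s is 71905 s + 22 f = 19 h 58 min 25 s frame 22, i.e. 19:58:25;22.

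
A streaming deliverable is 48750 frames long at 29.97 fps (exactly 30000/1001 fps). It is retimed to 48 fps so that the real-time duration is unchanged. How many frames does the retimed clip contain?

78078 frames

Target frames = source frames × (target rate / source rate) = 48750 × (48)/(30000/1001) = 48750 × 1001/625 = 78078.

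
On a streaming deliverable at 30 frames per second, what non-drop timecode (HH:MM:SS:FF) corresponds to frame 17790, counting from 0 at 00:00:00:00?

17790 ÷ 30 = 593 full seconds, remainder 0 frames.
593 s = 0 h 9 min 53 s.
Timecode: 00:09:53:00.

00:09:53:00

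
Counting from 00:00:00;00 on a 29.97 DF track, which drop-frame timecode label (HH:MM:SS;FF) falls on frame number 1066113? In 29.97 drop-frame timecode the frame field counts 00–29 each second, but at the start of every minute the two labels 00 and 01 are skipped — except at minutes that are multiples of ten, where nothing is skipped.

09:52:52;19

Ten DF minutes hold 17982 frames, so frame 1066113 lies in block 59 (frames 1060938–1078919) with 5175 frames into that block.
The block's first minute is 1800 frames and the rest 1798 each; 5175 frames reaches minute 2, so 59 × 18 + 2 × 2 = 1066 labels have been skipped so far.
Adding those back, label number 1066113 + 1066 = 1067179 at 30 labels/s is 35572 s + 19 f = 9 h 52 min 52 s frame 19, i.e. 09:52:52;19.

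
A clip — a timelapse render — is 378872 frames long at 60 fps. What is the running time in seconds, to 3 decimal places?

Running time = 378872 × 1/60 = 94718/15 s ≈ 6314.533 s.

6314.533 seconds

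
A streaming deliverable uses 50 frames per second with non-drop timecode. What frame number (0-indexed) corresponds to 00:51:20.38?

Total seconds to the label: (0 × 3600 + 51 × 60 + 20) = 3080.
Frame index = 3080 × 50 + 38 = 154038.

154038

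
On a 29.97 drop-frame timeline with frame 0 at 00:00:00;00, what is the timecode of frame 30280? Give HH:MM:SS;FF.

Ten DF minutes hold 17982 frames, so frame 30280 lies in block 1 (frames 17982–35963) with 12298 frames into that block.
The block's first minute is 1800 frames and the rest 1798 each; 12298 frames reaches minute 6, so 1 × 18 + 6 × 2 = 30 labels have been skipped so far.
Adding those back, label number 30280 + 30 = 30310 at 30 labels/s is 1010 s + 10 f = 0 h 16 min 50 s frame 10, i.e. 00:16:50;10.

00:16:50;10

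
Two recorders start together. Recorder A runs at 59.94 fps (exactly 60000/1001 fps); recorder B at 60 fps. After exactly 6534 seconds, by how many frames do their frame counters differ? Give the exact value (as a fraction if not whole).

35640/91 frames

A emits 60000/1001 × 6534 = 35640000/91 frames; B emits 60 × 6534 = 392040.
Difference = 35640/91 frames (≈ 391.6484); B is ahead of A.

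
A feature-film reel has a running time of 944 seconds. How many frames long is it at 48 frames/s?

45312 frames

Frames = 944 × 48 = 45312.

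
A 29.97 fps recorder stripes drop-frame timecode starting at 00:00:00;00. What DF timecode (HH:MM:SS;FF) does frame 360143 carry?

03:20:16;23

Each 10-minute DF block holds 10 × 60 × 30 − 9 × 2 = 17982 frames. 360143 ÷ 17982 → 20 full blocks, remainder 503.
Within the partial block the first minute is 1800 frames and each further minute 1798, so 0 further minute boundaries passed. Total skipped labels = 18 × 20 + 2 × 0 = 360.
Non-drop label index = 360143 + 360 = 360503; at 30 labels/s that is 03:20:16:23, i.e. DF 03:20:16;23.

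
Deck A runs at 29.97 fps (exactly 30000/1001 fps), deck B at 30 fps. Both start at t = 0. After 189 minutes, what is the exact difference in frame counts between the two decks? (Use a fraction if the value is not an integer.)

48600/143 frames

189 min = 11340 s.
A emits 30000/1001 × 11340 = 48600000/143 frames; B emits 30 × 11340 = 340200.
Difference = 48600/143 frames (≈ 339.8601); B is ahead of A.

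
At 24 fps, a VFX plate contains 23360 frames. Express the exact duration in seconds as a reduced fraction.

2920/3 seconds

Running time = 23360 ÷ (24) = 23360 × 1/24 = 2920/3 s.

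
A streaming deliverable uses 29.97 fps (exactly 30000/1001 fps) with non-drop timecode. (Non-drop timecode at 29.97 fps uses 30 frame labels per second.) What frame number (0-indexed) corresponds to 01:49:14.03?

Total seconds to the label: (1 × 3600 + 49 × 60 + 14) = 6554.
Frame index = 6554 × 30 + 3 = 196623.

196623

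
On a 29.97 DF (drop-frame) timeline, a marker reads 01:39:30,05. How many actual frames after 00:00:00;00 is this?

178925

Complete 10-minute blocks: 9, each 17982 frames → 161838.
Remaining 9 whole minutes in the current block: 1800 + 8 × 1798 = 16184 frames.
Within the current minute: 30 × 30 + 5 − 2 = 903 (labels ;00/;01 skipped at this minute). Total = 161838 + 16184 + 903 = 178925.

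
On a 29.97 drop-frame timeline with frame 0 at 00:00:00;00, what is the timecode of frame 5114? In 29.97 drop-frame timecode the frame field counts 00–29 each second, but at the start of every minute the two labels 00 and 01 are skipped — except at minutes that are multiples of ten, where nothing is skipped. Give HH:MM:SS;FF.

Each 10-minute DF block holds 10 × 60 × 30 − 9 × 2 = 17982 frames. 5114 ÷ 17982 → 0 full blocks, remainder 5114.
Within the partial block the first minute is 1800 frames and each further minute 1798, so 2 further minute boundaries passed. Total skipped labels = 18 × 0 + 2 × 2 = 4.
Non-drop label index = 5114 + 4 = 5118; at 30 labels/s that is 00:02:50:18, i.e. DF 00:02:50;18.

00:02:50;18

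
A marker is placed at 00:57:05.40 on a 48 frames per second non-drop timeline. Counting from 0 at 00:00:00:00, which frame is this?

frame 164440

Total seconds to the label: (0 × 3600 + 57 × 60 + 5) = 3425.
Frame index = 3425 × 48 + 40 = 164440.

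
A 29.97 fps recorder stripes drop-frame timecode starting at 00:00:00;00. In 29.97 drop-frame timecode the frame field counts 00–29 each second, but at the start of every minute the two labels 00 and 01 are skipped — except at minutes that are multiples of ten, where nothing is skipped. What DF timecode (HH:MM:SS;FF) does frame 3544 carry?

00:01:58;06

Each 10-minute DF block holds 10 × 60 × 30 − 9 × 2 = 17982 frames. 3544 ÷ 17982 → 0 full blocks, remainder 3544.
Within the partial block the first minute is 1800 frames and each further minute 1798, so 1 further minute boundary passed. Total skipped labels = 18 × 0 + 2 × 1 = 2.
Non-drop label index = 3544 + 2 = 3546; at 30 labels/s that is 00:01:58:06, i.e. DF 00:01:58;06.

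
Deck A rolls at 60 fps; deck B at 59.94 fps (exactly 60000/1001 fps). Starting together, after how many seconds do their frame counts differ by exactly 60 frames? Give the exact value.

The gap grows by |60000/1001 − 60| = 60/1001 frames per second.
Time for a 60-frame gap: 60 ÷ (60/1001) = 1001 s.

1001 seconds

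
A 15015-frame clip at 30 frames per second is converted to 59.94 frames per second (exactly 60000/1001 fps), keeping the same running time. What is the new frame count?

30000 frames

Target frames = source frames × (target rate / source rate) = 15015 × (60000/1001)/(30) = 15015 × 2000/1001 = 30000.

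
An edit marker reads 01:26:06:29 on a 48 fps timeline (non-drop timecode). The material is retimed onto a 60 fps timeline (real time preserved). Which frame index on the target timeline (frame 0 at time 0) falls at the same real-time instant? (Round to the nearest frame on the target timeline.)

Source frame index: (1×3600 + 26×60 + 6) × 48 + 29 = 247997.
Real time: 247997 / (48) = 247997/48 s.
Target frame: (247997/48) × (60) = 1239985/4 ≈ 309996.250 → 309996.

frame 309996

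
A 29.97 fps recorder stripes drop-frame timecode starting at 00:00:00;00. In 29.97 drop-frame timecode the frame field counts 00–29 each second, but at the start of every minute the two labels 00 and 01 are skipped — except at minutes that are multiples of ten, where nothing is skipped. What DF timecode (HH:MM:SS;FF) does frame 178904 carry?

01:39:29;14

Ten DF minutes hold 17982 frames, so frame 178904 lies in block 9 (frames 161838–179819) with 17066 frames into that block.
The block's first minute is 1800 frames and the rest 1798 each; 17066 frames reaches minute 9, so 9 × 18 + 9 × 2 = 180 labels have been skipped so far.
Adding those back, label number 178904 + 180 = 179084 at 30 labels/s is 5969 s + 14 f = 1 h 39 min 29 s frame 14, i.e. 01:39:29;14.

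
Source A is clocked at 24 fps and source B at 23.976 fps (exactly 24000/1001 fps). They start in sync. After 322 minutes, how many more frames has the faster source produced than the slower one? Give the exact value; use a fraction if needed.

322 min = 19320 s.
A emits 24 × 19320 = 463680 frames; B emits 24000/1001 × 19320 = 66240000/143.
Difference = 66240/143 frames (≈ 463.2168); B is behind A.

66240/143 frames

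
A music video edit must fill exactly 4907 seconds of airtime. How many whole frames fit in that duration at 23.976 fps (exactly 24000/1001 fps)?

Frames = 4907 × 24000/1001 = 16824000/143 ≈ 117650.3497.
Complete frames: 117650.

117650 frames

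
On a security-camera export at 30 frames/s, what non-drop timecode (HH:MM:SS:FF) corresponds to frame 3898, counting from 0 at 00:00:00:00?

3898 ÷ 30 = 129 full seconds, remainder 28 frames.
129 s = 0 h 2 min 9 s.
Timecode: 00:02:09:28.

00:02:09:28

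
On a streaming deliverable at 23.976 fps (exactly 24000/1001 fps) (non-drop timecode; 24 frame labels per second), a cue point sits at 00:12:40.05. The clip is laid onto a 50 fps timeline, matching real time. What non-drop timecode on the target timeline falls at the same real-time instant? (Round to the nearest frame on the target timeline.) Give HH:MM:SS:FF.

Source frame index: (0×3600 + 12×60 + 40) × 24 + 5 = 18245.
Real time: 18245 / (24000/1001) = 3652649/4800 s.
Target frame: (3652649/4800) × (50) = 3652649/96 ≈ 38048.427 → 38048.
At 50 labels/s: frame 38048 → 00:12:40:48.

00:12:40:48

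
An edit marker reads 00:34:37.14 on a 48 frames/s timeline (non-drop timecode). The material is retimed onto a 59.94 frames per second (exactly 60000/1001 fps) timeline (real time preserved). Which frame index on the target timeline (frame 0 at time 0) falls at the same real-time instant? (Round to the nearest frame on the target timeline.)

Source frame index: (0×3600 + 34×60 + 37) × 48 + 14 = 99710.
Real time: 99710 / (48) = 49855/24 s.
Target frame: (49855/24) × (60000/1001) = 9587500/77 ≈ 124512.987 → 124513.

frame 124513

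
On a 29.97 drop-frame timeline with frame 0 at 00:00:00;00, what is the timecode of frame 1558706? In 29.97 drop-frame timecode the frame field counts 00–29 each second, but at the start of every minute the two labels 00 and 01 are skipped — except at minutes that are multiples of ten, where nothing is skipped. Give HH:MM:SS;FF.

Ten DF minutes hold 17982 frames, so frame 1558706 lies in block 86 (frames 1546452–1564433) with 12254 frames into that block.
The block's first minute is 1800 frames and the rest 1798 each; 12254 frames reaches minute 6, so 86 × 18 + 6 × 2 = 1560 labels have been skipped so far.
Adding those back, label number 1558706 + 1560 = 1560266 at 30 labels/s is 52008 s + 26 f = 14 h 26 min 48 s frame 26, i.e. 14:26:48;26.

14:26:48;26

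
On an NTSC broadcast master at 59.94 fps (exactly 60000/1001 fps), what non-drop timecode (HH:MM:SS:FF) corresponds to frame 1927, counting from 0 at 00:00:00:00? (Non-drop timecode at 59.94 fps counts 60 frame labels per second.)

1927 ÷ 60 = 32 full seconds, remainder 7 frames.
32 s = 0 h 0 min 32 s.
Timecode: 00:00:32:07.

00:00:32:07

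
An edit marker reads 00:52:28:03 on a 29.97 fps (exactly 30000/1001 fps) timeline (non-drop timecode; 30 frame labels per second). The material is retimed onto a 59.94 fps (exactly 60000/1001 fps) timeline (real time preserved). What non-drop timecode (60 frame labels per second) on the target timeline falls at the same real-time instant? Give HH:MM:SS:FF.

00:52:28:06

Source frame index: (0×3600 + 52×60 + 28) × 30 + 3 = 94443.
Real time: 94443 / (30000/1001) = 31512481/10000 s.
Target frame: (31512481/10000) × (60000/1001) = 188886.
At 60 labels/s: frame 188886 → 00:52:28:06.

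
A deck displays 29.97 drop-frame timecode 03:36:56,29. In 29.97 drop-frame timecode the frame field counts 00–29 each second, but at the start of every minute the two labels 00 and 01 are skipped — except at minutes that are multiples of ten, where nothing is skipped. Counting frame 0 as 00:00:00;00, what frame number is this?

390119

Complete 10-minute blocks: 21, each 17982 frames → 377622.
Remaining 6 whole minutes in the current block: 1800 + 5 × 1798 = 10790 frames.
Within the current minute: 56 × 30 + 29 − 2 = 1707 (labels ;00/;01 skipped at this minute). Total = 377622 + 10790 + 1707 = 390119.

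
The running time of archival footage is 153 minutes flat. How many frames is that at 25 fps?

153 min = 9180 s.
Frames = 9180 × 25 = 229500.

229500 frames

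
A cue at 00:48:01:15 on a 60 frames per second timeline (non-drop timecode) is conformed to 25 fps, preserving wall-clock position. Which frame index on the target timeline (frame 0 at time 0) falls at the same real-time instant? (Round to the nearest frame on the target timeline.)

frame 72031

Source frame index: (0×3600 + 48×60 + 1) × 60 + 15 = 172875.
Real time: 172875 / (60) = 11525/4 s.
Target frame: (11525/4) × (25) = 288125/4 ≈ 72031.250 → 72031.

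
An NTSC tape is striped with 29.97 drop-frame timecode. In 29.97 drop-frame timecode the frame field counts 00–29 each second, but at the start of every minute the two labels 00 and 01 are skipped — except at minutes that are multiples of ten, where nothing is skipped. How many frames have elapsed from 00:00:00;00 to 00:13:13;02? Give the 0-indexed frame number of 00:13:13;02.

23768

Complete 10-minute blocks: 1, each 17982 frames → 17982.
Remaining 3 whole minutes in the current block: 1800 + 2 × 1798 = 5396 frames.
Within the current minute: 13 × 30 + 2 − 2 = 390 (labels ;00/;01 skipped at this minute). Total = 17982 + 5396 + 390 = 23768.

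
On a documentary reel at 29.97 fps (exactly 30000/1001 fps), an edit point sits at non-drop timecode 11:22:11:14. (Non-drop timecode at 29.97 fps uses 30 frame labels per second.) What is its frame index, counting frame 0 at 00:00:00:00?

Total seconds to the label: (11 × 3600 + 22 × 60 + 11) = 40931.
Frame index = 40931 × 30 + 14 = 1227944.

frame 1227944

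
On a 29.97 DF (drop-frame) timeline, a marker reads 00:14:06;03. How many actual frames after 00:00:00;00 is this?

25357

Complete 10-minute blocks: 1, each 17982 frames → 17982.
Remaining 4 whole minutes in the current block: 1800 + 3 × 1798 = 7194 frames.
Within the current minute: 6 × 30 + 3 − 2 = 181 (labels ;00/;01 skipped at this minute). Total = 17982 + 7194 + 181 = 25357.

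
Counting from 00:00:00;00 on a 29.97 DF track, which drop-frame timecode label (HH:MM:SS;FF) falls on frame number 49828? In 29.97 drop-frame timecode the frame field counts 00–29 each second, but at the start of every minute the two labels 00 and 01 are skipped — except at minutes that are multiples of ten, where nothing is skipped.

Ten DF minutes hold 17982 frames, so frame 49828 lies in block 2 (frames 35964–53945) with 13864 frames into that block.
The block's first minute is 1800 frames and the rest 1798 each; 13864 frames reaches minute 7, so 2 × 18 + 7 × 2 = 50 labels have been skipped so far.
Adding those back, label number 49828 + 50 = 49878 at 30 labels/s is 1662 s + 18 f = 0 h 27 min 42 s frame 18, i.e. 00:27:42;18.

00:27:42;18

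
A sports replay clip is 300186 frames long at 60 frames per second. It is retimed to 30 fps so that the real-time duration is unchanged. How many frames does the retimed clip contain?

Target frames = source frames × (target rate / source rate) = 300186 × (30)/(60) = 300186 × 1/2 = 150093.

150093 frames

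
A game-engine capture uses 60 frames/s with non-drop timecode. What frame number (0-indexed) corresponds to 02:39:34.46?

574486

Total seconds to the label: (2 × 3600 + 39 × 60 + 34) = 9574.
Frame index = 9574 × 60 + 46 = 574486.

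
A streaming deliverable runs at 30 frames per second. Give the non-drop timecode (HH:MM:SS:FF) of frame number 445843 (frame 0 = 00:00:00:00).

445843 ÷ 30 = 14861 full seconds, remainder 13 frames.
14861 s = 4 h 7 min 41 s.
Timecode: 04:07:41:13.

04:07:41:13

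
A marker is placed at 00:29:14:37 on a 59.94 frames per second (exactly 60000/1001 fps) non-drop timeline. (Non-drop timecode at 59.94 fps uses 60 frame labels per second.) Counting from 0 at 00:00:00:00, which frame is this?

105277

Total seconds to the label: (0 × 3600 + 29 × 60 + 14) = 1754.
Frame index = 1754 × 60 + 37 = 105277.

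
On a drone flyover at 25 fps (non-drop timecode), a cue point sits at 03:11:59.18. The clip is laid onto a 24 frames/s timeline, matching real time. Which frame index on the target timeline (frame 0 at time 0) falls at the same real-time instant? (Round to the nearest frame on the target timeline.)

frame 276473

Source frame index: (3×3600 + 11×60 + 59) × 25 + 18 = 287993.
Real time: 287993 / (25) = 287993/25 s.
Target frame: (287993/25) × (24) = 6911832/25 ≈ 276473.280 → 276473.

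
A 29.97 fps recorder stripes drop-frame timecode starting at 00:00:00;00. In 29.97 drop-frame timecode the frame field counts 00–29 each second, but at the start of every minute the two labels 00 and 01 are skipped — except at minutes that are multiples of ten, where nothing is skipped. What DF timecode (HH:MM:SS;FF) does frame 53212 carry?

00:29:35;16

Ten DF minutes hold 17982 frames, so frame 53212 lies in block 2 (frames 35964–53945) with 17248 frames into that block.
The block's first minute is 1800 frames and the rest 1798 each; 17248 frames reaches minute 9, so 2 × 18 + 9 × 2 = 54 labels have been skipped so far.
Adding those back, label number 53212 + 54 = 53266 at 30 labels/s is 1775 s + 16 f = 0 h 29 min 35 s frame 16, i.e. 00:29:35;16.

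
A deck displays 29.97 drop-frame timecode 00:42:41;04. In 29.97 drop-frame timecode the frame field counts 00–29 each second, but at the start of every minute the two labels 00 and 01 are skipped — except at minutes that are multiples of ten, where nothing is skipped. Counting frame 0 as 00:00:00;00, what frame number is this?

76758

As if non-drop at 30 labels/s: (0 × 3600 + 42 × 60 + 41) × 30 + 4 = 76834.
Minute boundaries passed: 42; those not divisible by 10: 42 − 4 = 38; dropped labels = 2 × 38 = 76.
Actual frame index = 76834 − 76 = 76758.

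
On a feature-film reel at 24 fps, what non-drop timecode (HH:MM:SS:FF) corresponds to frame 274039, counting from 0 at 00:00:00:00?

274039 ÷ 24 = 11418 full seconds, remainder 7 frames.
11418 s = 3 h 10 min 18 s.
Timecode: 03:10:18:07.

03:10:18:07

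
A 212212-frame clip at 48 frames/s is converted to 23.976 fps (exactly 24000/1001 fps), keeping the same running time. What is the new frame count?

Target frames = source frames × (target rate / source rate) = 212212 × (24000/1001)/(48) = 212212 × 500/1001 = 106000.

106000 frames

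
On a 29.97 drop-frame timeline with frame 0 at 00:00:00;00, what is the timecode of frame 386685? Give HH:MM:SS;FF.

Ten DF minutes hold 17982 frames, so frame 386685 lies in block 21 (frames 377622–395603) with 9063 frames into that block.
The block's first minute is 1800 frames and the rest 1798 each; 9063 frames reaches minute 5, so 21 × 18 + 5 × 2 = 388 labels have been skipped so far.
Adding those back, label number 386685 + 388 = 387073 at 30 labels/s is 12902 s + 13 f = 3 h 35 min 2 s frame 13, i.e. 03:35:02;13.

03:35:02;13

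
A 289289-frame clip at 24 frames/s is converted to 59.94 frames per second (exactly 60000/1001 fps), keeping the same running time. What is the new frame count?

Target frames = source frames × (target rate / source rate) = 289289 × (60000/1001)/(24) = 289289 × 2500/1001 = 722500.

722500 frames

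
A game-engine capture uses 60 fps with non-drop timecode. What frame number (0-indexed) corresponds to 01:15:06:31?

frame 270391

Total seconds to the label: (1 × 3600 + 15 × 60 + 6) = 4506.
Frame index = 4506 × 60 + 31 = 270391.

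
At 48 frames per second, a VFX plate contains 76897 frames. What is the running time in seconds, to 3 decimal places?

Running time = 76897 × 1/48 = 76897/48 s ≈ 1602.021 s.

1602.021 seconds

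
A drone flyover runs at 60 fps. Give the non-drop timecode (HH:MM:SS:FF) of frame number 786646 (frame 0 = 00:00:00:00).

03:38:30:46

786646 ÷ 60 = 13110 full seconds, remainder 46 frames.
13110 s = 3 h 38 min 30 s.
Timecode: 03:38:30:46.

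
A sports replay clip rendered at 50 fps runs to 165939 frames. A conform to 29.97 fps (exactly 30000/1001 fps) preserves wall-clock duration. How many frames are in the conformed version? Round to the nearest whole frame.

99464 frames

Frames at target rate = 165939 × (30000/1001) / (50) = 99563400/1001 ≈ 99463.936.
Nearest whole frame: 99464.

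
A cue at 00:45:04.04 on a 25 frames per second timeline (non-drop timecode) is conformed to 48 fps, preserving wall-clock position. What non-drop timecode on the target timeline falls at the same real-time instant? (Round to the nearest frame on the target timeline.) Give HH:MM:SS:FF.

00:45:04:08

Source frame index: (0×3600 + 45×60 + 4) × 25 + 4 = 67604.
Real time: 67604 / (25) = 67604/25 s.
Target frame: (67604/25) × (48) = 3244992/25 ≈ 129799.680 → 129800.
At 48 labels/s: frame 129800 → 00:45:04:08.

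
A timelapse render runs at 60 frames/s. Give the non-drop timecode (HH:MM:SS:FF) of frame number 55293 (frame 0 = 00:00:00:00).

00:15:21:33

55293 ÷ 60 = 921 full seconds, remainder 33 frames.
921 s = 0 h 15 min 21 s.
Timecode: 00:15:21:33.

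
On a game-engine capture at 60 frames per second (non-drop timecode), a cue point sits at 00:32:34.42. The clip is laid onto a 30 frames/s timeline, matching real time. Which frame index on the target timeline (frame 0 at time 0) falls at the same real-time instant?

Source frame index: (0×3600 + 32×60 + 34) × 60 + 42 = 117282.
Real time: 117282 / (60) = 19547/10 s.
Target frame: (19547/10) × (30) = 58641.

frame 58641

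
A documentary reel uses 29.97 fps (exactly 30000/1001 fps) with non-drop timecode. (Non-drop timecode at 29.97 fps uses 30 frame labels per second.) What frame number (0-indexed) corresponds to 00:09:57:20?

17930

Total seconds to the label: (0 × 3600 + 9 × 60 + 57) = 597.
Frame index = 597 × 30 + 20 = 17930.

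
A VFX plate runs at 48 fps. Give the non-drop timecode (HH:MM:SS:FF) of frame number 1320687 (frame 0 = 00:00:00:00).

07:38:34:15

1320687 ÷ 48 = 27514 full seconds, remainder 15 frames.
27514 s = 7 h 38 min 34 s.
Timecode: 07:38:34:15.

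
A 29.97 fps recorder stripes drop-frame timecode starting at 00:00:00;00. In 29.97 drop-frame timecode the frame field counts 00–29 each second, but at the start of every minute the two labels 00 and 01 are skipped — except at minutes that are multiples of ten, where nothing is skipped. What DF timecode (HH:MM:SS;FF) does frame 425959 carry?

Ten DF minutes hold 17982 frames, so frame 425959 lies in block 23 (frames 413586–431567) with 12373 frames into that block.
The block's first minute is 1800 frames and the rest 1798 each; 12373 frames reaches minute 6, so 23 × 18 + 6 × 2 = 426 labels have been skipped so far.
Adding those back, label number 425959 + 426 = 426385 at 30 labels/s is 14212 s + 25 f = 3 h 56 min 52 s frame 25, i.e. 03:56:52;25.

03:56:52;25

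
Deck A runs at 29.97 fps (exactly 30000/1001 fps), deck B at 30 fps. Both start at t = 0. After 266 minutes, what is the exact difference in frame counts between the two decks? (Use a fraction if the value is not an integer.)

68400/143 frames

266 min = 15960 s.
A emits 30000/1001 × 15960 = 68400000/143 frames; B emits 30 × 15960 = 478800.
Difference = 68400/143 frames (≈ 478.3217); B is ahead of A.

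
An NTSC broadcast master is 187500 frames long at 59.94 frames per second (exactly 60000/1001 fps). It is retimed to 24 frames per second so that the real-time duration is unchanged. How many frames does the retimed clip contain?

75075 frames

Target frames = source frames × (target rate / source rate) = 187500 × (24)/(60000/1001) = 187500 × 1001/2500 = 75075.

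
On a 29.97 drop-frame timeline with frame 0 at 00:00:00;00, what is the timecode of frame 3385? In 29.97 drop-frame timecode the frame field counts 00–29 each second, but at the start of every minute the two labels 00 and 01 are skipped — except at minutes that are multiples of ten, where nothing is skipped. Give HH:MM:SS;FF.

00:01:52;27

Ten DF minutes hold 17982 frames, so frame 3385 lies in block 0 (frames 0–17981) with 3385 frames into that block.
The block's first minute is 1800 frames and the rest 1798 each; 3385 frames reaches minute 1, so 0 × 18 + 1 × 2 = 2 labels have been skipped so far.
Adding those back, label number 3385 + 2 = 3387 at 30 labels/s is 112 s + 27 f = 0 h 1 min 52 s frame 27, i.e. 00:01:52;27.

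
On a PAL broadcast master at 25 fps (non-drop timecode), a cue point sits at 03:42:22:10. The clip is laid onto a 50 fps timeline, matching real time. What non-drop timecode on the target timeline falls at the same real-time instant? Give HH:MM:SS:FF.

03:42:22:20

Source frame index: (3×3600 + 42×60 + 22) × 25 + 10 = 333560.
Real time: 333560 / (25) = 66712/5 s.
Target frame: (66712/5) × (50) = 667120.
At 50 labels/s: frame 667120 → 03:42:22:20.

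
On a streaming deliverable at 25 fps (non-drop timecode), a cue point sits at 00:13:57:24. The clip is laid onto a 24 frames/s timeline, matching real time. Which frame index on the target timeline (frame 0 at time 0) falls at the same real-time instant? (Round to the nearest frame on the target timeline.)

Source frame index: (0×3600 + 13×60 + 57) × 25 + 24 = 20949.
Real time: 20949 / (25) = 20949/25 s.
Target frame: (20949/25) × (24) = 502776/25 ≈ 20111.040 → 20111.

frame 20111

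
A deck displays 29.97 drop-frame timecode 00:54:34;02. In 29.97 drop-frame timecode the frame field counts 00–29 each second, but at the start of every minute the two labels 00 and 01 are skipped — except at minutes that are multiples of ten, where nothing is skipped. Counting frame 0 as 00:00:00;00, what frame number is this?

Complete 10-minute blocks: 5, each 17982 frames → 89910.
Remaining 4 whole minutes in the current block: 1800 + 3 × 1798 = 7194 frames.
Within the current minute: 34 × 30 + 2 − 2 = 1020 (labels ;00/;01 skipped at this minute). Total = 89910 + 7194 + 1020 = 98124.

98124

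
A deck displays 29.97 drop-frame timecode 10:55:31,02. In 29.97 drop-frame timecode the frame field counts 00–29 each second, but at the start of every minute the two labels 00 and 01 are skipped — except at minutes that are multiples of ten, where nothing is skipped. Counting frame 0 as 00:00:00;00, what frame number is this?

As if non-drop at 30 labels/s: (10 × 3600 + 55 × 60 + 31) × 30 + 2 = 1179932.
Minute boundaries passed: 655; those not divisible by 10: 655 − 65 = 590; dropped labels = 2 × 590 = 1180.
Actual frame index = 1179932 − 1180 = 1178752.

1178752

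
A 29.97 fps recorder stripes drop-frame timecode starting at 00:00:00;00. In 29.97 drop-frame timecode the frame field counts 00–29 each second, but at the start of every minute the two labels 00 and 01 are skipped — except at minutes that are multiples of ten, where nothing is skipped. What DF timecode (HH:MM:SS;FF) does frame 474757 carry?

Ten DF minutes hold 17982 frames, so frame 474757 lies in block 26 (frames 467532–485513) with 7225 frames into that block.
The block's first minute is 1800 frames and the rest 1798 each; 7225 frames reaches minute 4, so 26 × 18 + 4 × 2 = 476 labels have been skipped so far.
Adding those back, label number 474757 + 476 = 475233 at 30 labels/s is 15841 s + 3 f = 4 h 24 min 1 s frame 3, i.e. 04:24:01;03.

04:24:01;03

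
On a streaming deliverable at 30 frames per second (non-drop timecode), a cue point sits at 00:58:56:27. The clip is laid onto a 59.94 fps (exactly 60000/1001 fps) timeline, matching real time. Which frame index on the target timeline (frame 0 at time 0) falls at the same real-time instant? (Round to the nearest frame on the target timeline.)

Source frame index: (0×3600 + 58×60 + 56) × 30 + 27 = 106107.
Real time: 106107 / (30) = 35369/10 s.
Target frame: (35369/10) × (60000/1001) = 212214000/1001 ≈ 212001.998 → 212002.

frame 212002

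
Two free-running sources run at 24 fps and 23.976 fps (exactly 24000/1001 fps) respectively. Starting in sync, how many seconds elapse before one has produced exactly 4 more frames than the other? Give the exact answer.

The gap grows by |24000/1001 − 24| = 24/1001 frames per second.
Time for a 4-frame gap: 4 ÷ (24/1001) = 1001/6 s.

1001/6 seconds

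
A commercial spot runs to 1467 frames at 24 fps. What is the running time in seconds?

Running time = 1467 / (24) = 61.125 s.

61.125 seconds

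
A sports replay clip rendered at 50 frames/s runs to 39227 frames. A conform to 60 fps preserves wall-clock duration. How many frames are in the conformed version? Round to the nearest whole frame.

Frames at target rate = 39227 × (60) / (50) = 235362/5 ≈ 47072.400.
Nearest whole frame: 47072.

47072 frames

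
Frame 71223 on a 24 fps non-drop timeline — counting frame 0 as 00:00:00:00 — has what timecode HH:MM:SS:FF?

00:49:27:15

71223 ÷ 24 = 2967 full seconds, remainder 15 frames.
2967 s = 0 h 49 min 27 s.
Timecode: 00:49:27:15.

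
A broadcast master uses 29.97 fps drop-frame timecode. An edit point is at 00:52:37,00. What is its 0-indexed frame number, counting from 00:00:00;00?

94616

As if non-drop at 30 labels/s: (0 × 3600 + 52 × 60 + 37) × 30 + 0 = 94710.
Minute boundaries passed: 52; those not divisible by 10: 52 − 5 = 47; dropped labels = 2 × 47 = 94.
Actual frame index = 94710 − 94 = 94616.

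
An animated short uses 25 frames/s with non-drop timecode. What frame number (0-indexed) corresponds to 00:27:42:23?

frame 41573

Total seconds to the label: (0 × 3600 + 27 × 60 + 42) = 1662.
Frame index = 1662 × 25 + 23 = 41573.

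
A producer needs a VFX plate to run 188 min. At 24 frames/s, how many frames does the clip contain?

270720 frames

188 min = 11280 s.
Frames = 11280 × 24 = 270720.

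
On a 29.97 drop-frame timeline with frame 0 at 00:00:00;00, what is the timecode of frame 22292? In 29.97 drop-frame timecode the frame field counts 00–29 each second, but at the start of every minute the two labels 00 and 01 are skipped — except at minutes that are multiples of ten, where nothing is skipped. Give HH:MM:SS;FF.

00:12:23;24

Each 10-minute DF block holds 10 × 60 × 30 − 9 × 2 = 17982 frames. 22292 ÷ 17982 → 1 full block, remainder 4310.
Within the partial block the first minute is 1800 frames and each further minute 1798, so 2 further minute boundaries passed. Total skipped labels = 18 × 1 + 2 × 2 = 22.
Non-drop label index = 22292 + 22 = 22314; at 30 labels/s that is 00:12:23:24, i.e. DF 00:12:23;24.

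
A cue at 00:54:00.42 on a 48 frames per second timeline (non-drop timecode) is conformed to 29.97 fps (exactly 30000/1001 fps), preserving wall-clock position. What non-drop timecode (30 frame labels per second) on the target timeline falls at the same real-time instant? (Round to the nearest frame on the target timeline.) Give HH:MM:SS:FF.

Source frame index: (0×3600 + 54×60 + 0) × 48 + 42 = 155562.
Real time: 155562 / (48) = 25927/8 s.
Target frame: (25927/8) × (30000/1001) = 8838750/91 ≈ 97129.121 → 97129.
At 30 labels/s: frame 97129 → 00:53:57:19.

00:53:57:19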